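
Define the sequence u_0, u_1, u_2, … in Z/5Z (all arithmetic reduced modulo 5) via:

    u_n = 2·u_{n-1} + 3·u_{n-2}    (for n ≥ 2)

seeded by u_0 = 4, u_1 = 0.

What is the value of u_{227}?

4

u_2 = 2·0 + 3·4 = 2
u_3 = 2·2 + 3·0 = 4
u_4 = 2·4 + 3·2 = 4
u_5 = 2·4 + 3·4 = 0
(u_4, u_5) = (4, 0) = (u_0, u_1), so the sequence has period 4.
227 ≡ 3 (mod 4), hence u_227 = u_3 = 4.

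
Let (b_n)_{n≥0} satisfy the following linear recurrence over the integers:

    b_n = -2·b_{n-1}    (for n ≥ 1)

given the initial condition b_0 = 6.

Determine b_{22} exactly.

b_1 = -2·6 = -12
b_2 = -2·-12 = 24
b_3 = -2·24 = -48
b_4 = -2·-48 = 96
b_5 = -2·96 = -192
b_6 = -2·-192 = 384
b_7 = -2·384 = -768
b_8 = -2·-768 = 1536
b_9 = -2·1536 = -3072
b_10 = -2·-3072 = 6144
b_11 = -2·6144 = -12288
b_12 = -2·-12288 = 24576
b_13 = -2·24576 = -49152
b_14 = -2·-49152 = 98304
b_15 = -2·98304 = -196608
b_16 = -2·-196608 = 393216
b_17 = -2·393216 = -786432
b_18 = -2·-786432 = 1572864
b_19 = -2·1572864 = -3145728
b_20 = -2·-3145728 = 6291456
b_21 = -2·6291456 = -12582912
b_22 = -2·-12582912 = 25165824

25165824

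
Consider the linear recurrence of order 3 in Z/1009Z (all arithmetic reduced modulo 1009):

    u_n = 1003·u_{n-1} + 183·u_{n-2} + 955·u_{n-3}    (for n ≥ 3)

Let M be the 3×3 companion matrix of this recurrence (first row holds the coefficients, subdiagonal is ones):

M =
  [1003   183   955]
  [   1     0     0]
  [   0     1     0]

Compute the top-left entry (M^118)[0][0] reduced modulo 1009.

43

(M^118)[0][0] is the top entry after applying M 118 times to the unit state (1, 0, 0). Equivalently it is h_{120} for the auxiliary sequence (h_n) obeying the same recurrence with h_2 = 1 and h_i = 0 for 0 ≤ i < 2:
h_3 = 1003·1 + 183·0 + 955·0 = 1003
h_4 = 1003·1003 + 183·1 + 955·0 = 219
h_5 = 1003·219 + 183·1003 + 955·1 = 561
h_6 = 1003·561 + 183·219 + 955·1003 = 711
h_7 = 1003·711 + 183·561 + 955·219 = 806
h_8 = 1003·806 + 183·711 + 955·561 = 137
Continuing the recurrence:
  h_9 = 319;  h_10 = 822;  h_11 = 642;  h_12 = 196;  h_13 = 283;  h_14 = 511
  h_15 = 806;  h_16 = 747;  h_17 = 396;  h_18 = 1000;  h_19 = 905;  h_20 = 800
  h_21 = 870;  h_22 = 491;  h_23 = 56;  h_24 = 159;  h_25 = 942;  h_26 = 241
  h_27 = 914;  h_28 = 868;  h_29 = 717;  h_30 = 250;  h_31 = 101;  h_32 = 372
  h_33 = 733;  h_34 = 711;  h_35 = 813;  h_36 = 897;  h_37 = 67;  h_38 = 785
  h_39 = 482;  h_40 = 930;  h_41 = 885;  h_42 = 619;  h_43 = 58;  h_44 = 563
  h_45 = 44;  h_46 = 751;  h_47 = 387;  h_48 = 556;  h_49 = 697;  h_50 = 993
  h_51 = 759;  h_52 = 285;  h_53 = 827;  h_54 = 153;  h_55 = 836;  h_56 = 523
  h_57 = 328;  h_58 = 165;  h_59 = 522;  h_60 = 270;  h_61 = 240;  h_62 = 611
  h_63 = 449;  h_64 = 304;  h_65 = 935;  h_66 = 551;  h_67 = 33;  h_68 = 704
  h_69 = 313;  h_70 = 56;  h_71 = 765;  h_72 = 864;  h_73 = 617;  h_74 = 92
  h_75 = 118;  h_76 = 972;  h_77 = 704;  h_78 = 795;  h_79 = 944;  h_80 = 905
  h_81 = 285;  h_82 = 930;  h_83 = 732;  h_84 = 67;  h_85 = 596;  h_86 = 436
  h_87 = 925;  h_88 = 685;  h_89 = 361;  h_90 = 591;  h_91 = 302;  h_92 = 73
  h_93 = 716;  h_94 = 827;  h_95 = 35;  h_96 = 468;  h_97 = 308;  h_98 = 177
  h_99 = 769;  h_100 = 46;  h_101 = 732;  h_102 = 842;  h_103 = 295;  h_104 = 789
  h_105 = 756;  h_106 = 823;  h_107 = 1003;  h_108 = 849;  h_109 = 825;  h_110 = 400
  h_111 = 820;  h_112 = 523;  h_113 = 206;  h_114 = 752;  h_115 = 908;  h_116 = 973
  h_117 = 656;  h_118 = 984
h_119 = 1003·984 + 183·656 + 955·973 = 53
h_120 = 1003·53 + 183·984 + 955·656 = 43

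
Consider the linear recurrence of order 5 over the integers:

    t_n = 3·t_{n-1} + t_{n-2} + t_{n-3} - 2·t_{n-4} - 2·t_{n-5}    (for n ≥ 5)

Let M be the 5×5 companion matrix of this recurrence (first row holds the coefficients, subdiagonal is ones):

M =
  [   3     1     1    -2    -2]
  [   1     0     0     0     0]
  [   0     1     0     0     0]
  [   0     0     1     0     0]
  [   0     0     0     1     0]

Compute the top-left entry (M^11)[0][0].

503194

(M^11)[0][0] is the top entry after applying M 11 times to the unit state (1, 0, 0, 0, 0). Equivalently it is h_{15} for the auxiliary sequence (h_n) obeying the same recurrence with h_4 = 1 and h_i = 0 for 0 ≤ i < 4:
h_5 = 3·1 + 1·0 + 1·0 + -2·0 + -2·0 = 3
h_6 = 3·3 + 1·1 + 1·0 + -2·0 + -2·0 = 10
h_7 = 3·10 + 1·3 + 1·1 + -2·0 + -2·0 = 34
h_8 = 3·34 + 1·10 + 1·3 + -2·1 + -2·0 = 113
h_9 = 3·113 + 1·34 + 1·10 + -2·3 + -2·1 = 375
h_10 = 3·375 + 1·113 + 1·34 + -2·10 + -2·3 = 1246
h_11 = 3·1246 + 1·375 + 1·113 + -2·34 + -2·10 = 4138
h_12 = 3·4138 + 1·1246 + 1·375 + -2·113 + -2·34 = 13741
h_13 = 3·13741 + 1·4138 + 1·1246 + -2·375 + -2·113 = 45631
h_14 = 3·45631 + 1·13741 + 1·4138 + -2·1246 + -2·375 = 151530
h_15 = 3·151530 + 1·45631 + 1·13741 + -2·4138 + -2·1246 = 503194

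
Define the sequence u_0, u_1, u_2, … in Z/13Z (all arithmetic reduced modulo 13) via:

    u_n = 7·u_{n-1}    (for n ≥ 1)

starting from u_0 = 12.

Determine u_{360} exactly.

12

u_1 = 7·12 = 6
u_2 = 7·6 = 3
u_3 = 7·3 = 8
u_4 = 7·8 = 4
u_5 = 7·4 = 2
u_6 = 7·2 = 1
u_7 = 7·1 = 7
u_8 = 7·7 = 10
u_9 = 7·10 = 5
u_10 = 7·5 = 9
u_11 = 7·9 = 11
u_12 = 7·11 = 12
(u_12) = (12) = (u_0), so the sequence has period 12.
360 ≡ 0 (mod 12), hence u_360 = u_0 = 12.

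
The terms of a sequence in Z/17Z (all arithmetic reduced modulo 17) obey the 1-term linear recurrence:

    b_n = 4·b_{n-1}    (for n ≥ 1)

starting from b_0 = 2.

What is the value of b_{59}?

9

b_1 = 4·2 = 8
b_2 = 4·8 = 15
b_3 = 4·15 = 9
b_4 = 4·9 = 2
(b_4) = (2) = (b_0), so the sequence has period 4.
59 ≡ 3 (mod 4), hence b_59 = b_3 = 9.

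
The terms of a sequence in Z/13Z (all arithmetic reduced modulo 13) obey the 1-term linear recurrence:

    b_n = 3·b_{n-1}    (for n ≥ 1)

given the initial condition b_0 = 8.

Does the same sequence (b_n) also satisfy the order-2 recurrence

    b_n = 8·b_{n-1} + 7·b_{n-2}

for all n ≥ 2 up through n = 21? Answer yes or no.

Terms b_0..b_21: 8, 11, 7, 8, 11, 7, 8, 11, 7, 8, 11, 7, 8, 11, 7, 8, 11, 7, 8, 11, 7, 8
n=2: candidate gives 1, actual b_2 = 7 ✗

no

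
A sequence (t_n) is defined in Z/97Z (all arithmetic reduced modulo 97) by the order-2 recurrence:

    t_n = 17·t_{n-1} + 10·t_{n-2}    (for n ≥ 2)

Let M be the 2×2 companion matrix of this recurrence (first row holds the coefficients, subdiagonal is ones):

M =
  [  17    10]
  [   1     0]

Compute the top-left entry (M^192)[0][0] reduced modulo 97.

59

(M^192)[0][0] is the top entry after applying M 192 times to the unit state (1, 0). Equivalently it is h_{193} for the auxiliary sequence (h_n) obeying the same recurrence with h_1 = 1 and h_i = 0 for 0 ≤ i < 1:
h_2 = 17·1 + 10·0 = 17
h_3 = 17·17 + 10·1 = 8
h_4 = 17·8 + 10·17 = 15
h_5 = 17·15 + 10·8 = 44
h_6 = 17·44 + 10·15 = 25
h_7 = 17·25 + 10·44 = 89
Continuing the recurrence:
  h_8 = 17;  h_9 = 15;  h_10 = 37;  h_11 = 3;  h_12 = 33;  h_13 = 9
  h_14 = 95;  h_15 = 56;  h_16 = 59;  h_17 = 11;  h_18 = 1;  h_19 = 30
  h_20 = 35;  h_21 = 22;  h_22 = 45;  h_23 = 15;  h_24 = 26;  h_25 = 10
  h_26 = 42;  h_27 = 38;  h_28 = 96;  h_29 = 72;  h_30 = 50;  h_31 = 18
  h_32 = 30;  h_33 = 11;  h_34 = 2;  h_35 = 47;  h_36 = 43;  h_37 = 37
  h_38 = 89;  h_39 = 40;  h_40 = 18;  h_41 = 27;  h_42 = 57;  h_43 = 75
  h_44 = 2;  h_45 = 8;  h_46 = 59;  h_47 = 16;  h_48 = 86;  h_49 = 70
  h_50 = 13;  h_51 = 48;  h_52 = 73;  h_53 = 72;  h_54 = 14;  h_55 = 85
  h_56 = 33;  h_57 = 53;  h_58 = 67;  h_59 = 20;  h_60 = 40;  h_61 = 7
  h_62 = 34;  h_63 = 66;  h_64 = 7;  h_65 = 3;  h_66 = 24;  h_67 = 50
  h_68 = 23;  h_69 = 18;  h_70 = 51;  h_71 = 77;  h_72 = 73;  h_73 = 71
  h_74 = 94;  h_75 = 77;  h_76 = 18;  h_77 = 9;  h_78 = 42;  h_79 = 28
  h_80 = 23;  h_81 = 89;  h_82 = 94;  h_83 = 63;  h_84 = 71;  h_85 = 91
  h_86 = 26;  h_87 = 91;  h_88 = 61;  h_89 = 7;  h_90 = 50;  h_91 = 47
  h_92 = 38;  h_93 = 49;  h_94 = 49;  h_95 = 62;  h_96 = 89;  h_97 = 96
  h_98 = 0;  h_99 = 87;  h_100 = 24;  h_101 = 17;  h_102 = 44;  h_103 = 45
  h_104 = 41;  h_105 = 80;  h_106 = 24;  h_107 = 44;  h_108 = 18;  h_109 = 67
  h_110 = 58;  h_111 = 7;  h_112 = 20;  h_113 = 22;  h_114 = 89;  h_115 = 84
  h_116 = 87;  h_117 = 88;  h_118 = 38;  h_119 = 71;  h_120 = 35;  h_121 = 44
  h_122 = 31;  h_123 = 94;  h_124 = 65;  h_125 = 8;  h_126 = 10;  h_127 = 56
  h_128 = 82;  h_129 = 14;  h_130 = 88;  h_131 = 84;  h_132 = 77;  h_133 = 15
  h_134 = 55;  h_135 = 18;  h_136 = 80;  h_137 = 85;  h_138 = 14;  h_139 = 21
  h_140 = 12;  h_141 = 26;  h_142 = 77;  h_143 = 17;  h_144 = 89;  h_145 = 34
  h_146 = 13;  h_147 = 76;  h_148 = 64;  h_149 = 5;  h_150 = 46;  h_151 = 56
  h_152 = 54;  h_153 = 23;  h_154 = 58;  h_155 = 52;  h_156 = 9;  h_157 = 91
  h_158 = 85;  h_159 = 27;  h_160 = 48;  h_161 = 19;  h_162 = 27;  h_163 = 67
  h_164 = 51;  h_165 = 82;  h_166 = 61;  h_167 = 14;  h_168 = 72;  h_169 = 6
  h_170 = 46;  h_171 = 66;  h_172 = 30;  h_173 = 6;  h_174 = 14;  h_175 = 7
  h_176 = 65;  h_177 = 11;  h_178 = 61;  h_179 = 80;  h_180 = 30;  h_181 = 49
  h_182 = 66;  h_183 = 60;  h_184 = 31;  h_185 = 60;  h_186 = 69;  h_187 = 27
  h_188 = 82;  h_189 = 15;  h_190 = 8;  h_191 = 92
h_192 = 17·92 + 10·8 = 92
h_193 = 17·92 + 10·92 = 59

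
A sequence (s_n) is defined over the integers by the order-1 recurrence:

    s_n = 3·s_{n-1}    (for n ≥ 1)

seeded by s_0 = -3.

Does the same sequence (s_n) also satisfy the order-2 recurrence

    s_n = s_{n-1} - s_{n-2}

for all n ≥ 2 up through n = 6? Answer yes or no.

no

Terms s_0..s_6: -3, -9, -27, -81, -243, -729, -2187
n=2: candidate gives -6, actual s_2 = -27 ✗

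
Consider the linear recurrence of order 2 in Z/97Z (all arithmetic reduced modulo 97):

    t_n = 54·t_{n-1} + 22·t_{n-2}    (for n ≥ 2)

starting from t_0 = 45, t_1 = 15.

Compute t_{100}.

29

t_2 = 54·15 + 22·45 = 54
t_3 = 54·54 + 22·15 = 45
t_4 = 54·45 + 22·54 = 29
t_5 = 54·29 + 22·45 = 34
t_6 = 54·34 + 22·29 = 49
t_7 = 54·49 + 22·34 = 96
t_8 = 54·96 + 22·49 = 54
t_9 = 54·54 + 22·96 = 81
t_10 = 54·81 + 22·54 = 33
t_11 = 54·33 + 22·81 = 72
t_12 = 54·72 + 22·33 = 55
t_13 = 54·55 + 22·72 = 92
t_14 = 54·92 + 22·55 = 67
t_15 = 54·67 + 22·92 = 16
t_16 = 54·16 + 22·67 = 10
t_17 = 54·10 + 22·16 = 19
t_18 = 54·19 + 22·10 = 82
t_19 = 54·82 + 22·19 = 93
t_20 = 54·93 + 22·82 = 36
t_21 = 54·36 + 22·93 = 13
t_22 = 54·13 + 22·36 = 39
t_23 = 54·39 + 22·13 = 64
t_24 = 54·64 + 22·39 = 46
t_25 = 54·46 + 22·64 = 12
t_26 = 54·12 + 22·46 = 11
t_27 = 54·11 + 22·12 = 82
t_28 = 54·82 + 22·11 = 14
t_29 = 54·14 + 22·82 = 38
t_30 = 54·38 + 22·14 = 32
t_31 = 54·32 + 22·38 = 42
t_32 = 54·42 + 22·32 = 62
t_33 = 54·62 + 22·42 = 4
t_34 = 54·4 + 22·62 = 28
t_35 = 54·28 + 22·4 = 48
t_36 = 54·48 + 22·28 = 7
t_37 = 54·7 + 22·48 = 76
t_38 = 54·76 + 22·7 = 87
t_39 = 54·87 + 22·76 = 65
t_40 = 54·65 + 22·87 = 89
t_41 = 54·89 + 22·65 = 28
t_42 = 54·28 + 22·89 = 75
t_43 = 54·75 + 22·28 = 10
t_44 = 54·10 + 22·75 = 56
t_45 = 54·56 + 22·10 = 43
t_46 = 54·43 + 22·56 = 62
t_47 = 54·62 + 22·43 = 26
t_48 = 54·26 + 22·62 = 52
t_49 = 54·52 + 22·26 = 82
t_50 = 54·82 + 22·52 = 43
t_51 = 54·43 + 22·82 = 52
t_52 = 54·52 + 22·43 = 68
t_53 = 54·68 + 22·52 = 63
t_54 = 54·63 + 22·68 = 48
t_55 = 54·48 + 22·63 = 1
t_56 = 54·1 + 22·48 = 43
t_57 = 54·43 + 22·1 = 16
t_58 = 54·16 + 22·43 = 64
t_59 = 54·64 + 22·16 = 25
t_60 = 54·25 + 22·64 = 42
t_61 = 54·42 + 22·25 = 5
t_62 = 54·5 + 22·42 = 30
t_63 = 54·30 + 22·5 = 81
t_64 = 54·81 + 22·30 = 87
t_65 = 54·87 + 22·81 = 78
t_66 = 54·78 + 22·87 = 15
t_67 = 54·15 + 22·78 = 4
t_68 = 54·4 + 22·15 = 61
t_69 = 54·61 + 22·4 = 84
t_70 = 54·84 + 22·61 = 58
t_71 = 54·58 + 22·84 = 33
t_72 = 54·33 + 22·58 = 51
t_73 = 54·51 + 22·33 = 85
t_74 = 54·85 + 22·51 = 86
t_75 = 54·86 + 22·85 = 15
t_76 = 54·15 + 22·86 = 83
t_77 = 54·83 + 22·15 = 59
t_78 = 54·59 + 22·83 = 65
t_79 = 54·65 + 22·59 = 55
t_80 = 54·55 + 22·65 = 35
t_81 = 54·35 + 22·55 = 93
t_82 = 54·93 + 22·35 = 69
t_83 = 54·69 + 22·93 = 49
t_84 = 54·49 + 22·69 = 90
t_85 = 54·90 + 22·49 = 21
t_86 = 54·21 + 22·90 = 10
t_87 = 54·10 + 22·21 = 32
t_88 = 54·32 + 22·10 = 8
t_89 = 54·8 + 22·32 = 69
t_90 = 54·69 + 22·8 = 22
t_91 = 54·22 + 22·69 = 87
t_92 = 54·87 + 22·22 = 41
t_93 = 54·41 + 22·87 = 54
t_94 = 54·54 + 22·41 = 35
t_95 = 54·35 + 22·54 = 71
t_96 = 54·71 + 22·35 = 45
t_97 = 54·45 + 22·71 = 15
t_98 = 54·15 + 22·45 = 54
t_99 = 54·54 + 22·15 = 45
t_100 = 54·45 + 22·54 = 29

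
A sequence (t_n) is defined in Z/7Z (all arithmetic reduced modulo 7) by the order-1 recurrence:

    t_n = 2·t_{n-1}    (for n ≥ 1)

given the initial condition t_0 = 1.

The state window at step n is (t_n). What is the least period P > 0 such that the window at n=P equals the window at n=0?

n=0: window = (1)
n=1: window = (2)
n=2: window = (4)
n=3: window = (1)
window at n=3 equals window at n=0 → period = 3

3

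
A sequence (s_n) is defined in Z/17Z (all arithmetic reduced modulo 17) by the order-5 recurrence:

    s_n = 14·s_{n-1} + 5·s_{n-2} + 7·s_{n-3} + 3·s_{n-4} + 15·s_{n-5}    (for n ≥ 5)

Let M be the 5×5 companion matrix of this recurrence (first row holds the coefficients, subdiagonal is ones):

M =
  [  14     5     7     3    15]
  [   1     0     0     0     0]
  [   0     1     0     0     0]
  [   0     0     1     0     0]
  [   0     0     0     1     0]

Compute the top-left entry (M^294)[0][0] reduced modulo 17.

(M^294)[0][0] is the top entry after applying M 294 times to the unit state (1, 0, 0, 0, 0). Equivalently it is h_{298} for the auxiliary sequence (h_n) obeying the same recurrence with h_4 = 1 and h_i = 0 for 0 ≤ i < 4:
h_5 = 14·1 + 5·0 + 7·0 + 3·0 + 15·0 = 14
h_6 = 14·14 + 5·1 + 7·0 + 3·0 + 15·0 = 14
h_7 = 14·14 + 5·14 + 7·1 + 3·0 + 15·0 = 1
h_8 = 14·1 + 5·14 + 7·14 + 3·1 + 15·0 = 15
h_9 = 14·15 + 5·1 + 7·14 + 3·14 + 15·1 = 13
h_10 = 14·13 + 5·15 + 7·1 + 3·14 + 15·14 = 6
Continuing the recurrence:
  h_11 = 8;  h_12 = 4;  h_13 = 11;  h_14 = 1;  h_15 = 7;  h_16 = 6
  h_17 = 15;  h_18 = 15;  h_19 = 6;  h_20 = 13;  h_21 = 10;  h_22 = 7
  h_23 = 6;  h_24 = 12;  h_25 = 13;  h_26 = 13;  h_27 = 12;  h_28 = 8
  h_29 = 6;  h_30 = 0;  h_31 = 11;  h_32 = 9;  h_33 = 13;  h_34 = 3
  h_35 = 16;  h_36 = 12;  h_37 = 1;  h_38 = 16;  h_39 = 15;  h_40 = 12
  h_41 = 11;  h_42 = 8;  h_43 = 9;  h_44 = 11;  h_45 = 9;  h_46 = 8
  h_47 = 7;  h_48 = 12;  h_49 = 9;  h_50 = 3;  h_51 = 6;  h_52 = 14
  h_53 = 12;  h_54 = 16;  h_55 = 3;  h_56 = 15;  h_57 = 5;  h_58 = 3
  h_59 = 13;  h_60 = 16;  h_61 = 6;  h_62 = 16;  h_63 = 8;  h_64 = 1
  h_65 = 16;  h_66 = 15;  h_67 = 0;  h_68 = 4;  h_69 = 3;  h_70 = 7
  h_71 = 9;  h_72 = 7;  h_73 = 6;  h_74 = 10;  h_75 = 11;  h_76 = 11
  h_77 = 11;  h_78 = 15;  h_79 = 15;  h_80 = 16;  h_81 = 7;  h_82 = 0
  h_83 = 9;  h_84 = 6;  h_85 = 16;  h_86 = 14;  h_87 = 5;  h_88 = 14
  h_89 = 15;  h_90 = 2;  h_91 = 1;  h_92 = 8;  h_93 = 12;  h_94 = 4
  h_95 = 1;  h_96 = 4;  h_97 = 7;  h_98 = 11;  h_99 = 8;  h_100 = 5
  h_101 = 13;  h_102 = 10;  h_103 = 4;  h_104 = 9;  h_105 = 7;  h_106 = 5
  h_107 = 7;  h_108 = 4;  h_109 = 10;  h_110 = 6;  h_111 = 3;  h_112 = 4
  h_113 = 16;  h_114 = 8;  h_115 = 13;  h_116 = 0;  h_117 = 8;  h_118 = 8
  h_119 = 5;  h_120 = 4;  h_121 = 8;  h_122 = 5;  h_123 = 1;  h_124 = 12
  h_125 = 3;  h_126 = 6;  h_127 = 6;  h_128 = 16;  h_129 = 9;  h_130 = 5
  h_131 = 12;  h_132 = 3;  h_133 = 13;  h_134 = 6;  h_135 = 9;  h_136 = 11
  h_137 = 2;  h_138 = 2;  h_139 = 11;  h_140 = 6;  h_141 = 1;  h_142 = 4
  h_143 = 13;  h_144 = 1;  h_145 = 13;  h_146 = 16;  h_147 = 4;  h_148 = 0
  h_149 = 16;  h_150 = 2;  h_151 = 3;  h_152 = 3;  h_153 = 0;  h_154 = 10
  h_155 = 13;  h_156 = 14;  h_157 = 2;  h_158 = 15;  h_159 = 14;  h_160 = 12
  h_161 = 15;  h_162 = 1;  h_163 = 15;  h_164 = 5;  h_165 = 3;  h_166 = 9
  h_167 = 15;  h_168 = 6;  h_169 = 0;  h_170 = 3;  h_171 = 9;  h_172 = 10
  h_173 = 7;  h_174 = 16;  h_175 = 10;  h_176 = 9;  h_177 = 0;  h_178 = 13
  h_179 = 5;  h_180 = 6;  h_181 = 12;  h_182 = 0;  h_183 = 6;  h_184 = 6
  h_185 = 2;  h_186 = 8;  h_187 = 12;  h_188 = 7;  h_189 = 4;  h_190 = 8
  h_191 = 14;  h_192 = 6;  h_193 = 4;  h_194 = 13;  h_195 = 15;  h_196 = 4
  h_197 = 1;  h_198 = 0;  h_199 = 1;  h_200 = 3;  h_201 = 8;  h_202 = 13
  h_203 = 8;  h_204 = 2;  h_205 = 7;  h_206 = 0;  h_207 = 13;  h_208 = 0
  h_209 = 14;  h_210 = 1;  h_211 = 4;  h_212 = 14;  h_213 = 10;  h_214 = 9
  h_215 = 12;  h_216 = 11;  h_217 = 7;  h_218 = 6;  h_219 = 10;  h_220 = 7
  h_221 = 2;  h_222 = 1;  h_223 = 6;  h_224 = 2;  h_225 = 6;  h_226 = 16
  h_227 = 12;  h_228 = 12;  h_229 = 14;  h_230 = 2;  h_231 = 16;  h_232 = 4
  h_233 = 15;  h_234 = 14;  h_235 = 3;  h_236 = 10;  h_237 = 1;  h_238 = 12
  h_239 = 3;  h_240 = 14;  h_241 = 6;  h_242 = 5;  h_243 = 13;  h_244 = 13
  h_245 = 0;  h_246 = 6;  h_247 = 0;  h_248 = 9;  h_249 = 6;  h_250 = 11
  h_251 = 14;  h_252 = 14;  h_253 = 3;  h_254 = 10;  h_255 = 1;  h_256 = 14
  h_257 = 14;  h_258 = 8;  h_259 = 8;  h_260 = 1;  h_261 = 5;  h_262 = 8
  h_263 = 16;  h_264 = 14;  h_265 = 5;  h_266 = 11;  h_267 = 3;  h_268 = 6
  h_269 = 10;  h_270 = 10;  h_271 = 15;  h_272 = 2;  h_273 = 4;  h_274 = 11
  h_275 = 9;  h_276 = 15;  h_277 = 0;  h_278 = 10;  h_279 = 12;  h_280 = 7
  h_281 = 11;  h_282 = 14;  h_283 = 10;  h_284 = 12;  h_285 = 12;  h_286 = 12
  h_287 = 8;  h_288 = 0;  h_289 = 0;  h_290 = 0;  h_291 = 0;  h_292 = 1
  h_293 = 14;  h_294 = 14;  h_295 = 1;  h_296 = 15
h_297 = 14·15 + 5·1 + 7·14 + 3·14 + 15·1 = 13
h_298 = 14·13 + 5·15 + 7·1 + 3·14 + 15·14 = 6

6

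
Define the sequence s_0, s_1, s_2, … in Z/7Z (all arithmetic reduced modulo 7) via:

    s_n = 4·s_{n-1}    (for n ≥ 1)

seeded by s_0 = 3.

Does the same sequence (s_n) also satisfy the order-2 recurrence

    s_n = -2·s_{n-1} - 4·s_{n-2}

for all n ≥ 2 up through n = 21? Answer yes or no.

yes

Terms s_0..s_21: 3, 5, 6, 3, 5, 6, 3, 5, 6, 3, 5, 6, 3, 5, 6, 3, 5, 6, 3, 5, 6, 3
n=2: candidate gives 6, actual s_2 = 6 ✓
n=3: candidate gives 3, actual s_3 = 3 ✓
n=4: candidate gives 5, actual s_4 = 5 ✓
n=5: candidate gives 6, actual s_5 = 6 ✓
n=6: candidate gives 3, actual s_6 = 3 ✓
n=7: candidate gives 5, actual s_7 = 5 ✓
n=8: candidate gives 6, actual s_8 = 6 ✓
n=9: candidate gives 3, actual s_9 = 3 ✓
n=10: candidate gives 5, actual s_10 = 5 ✓
n=11: candidate gives 6, actual s_11 = 6 ✓
n=12: candidate gives 3, actual s_12 = 3 ✓
n=13: candidate gives 5, actual s_13 = 5 ✓
n=14: candidate gives 6, actual s_14 = 6 ✓
n=15: candidate gives 3, actual s_15 = 3 ✓
n=16: candidate gives 5, actual s_16 = 5 ✓
n=17: candidate gives 6, actual s_17 = 6 ✓
n=18: candidate gives 3, actual s_18 = 3 ✓
n=19: candidate gives 5, actual s_19 = 5 ✓
n=20: candidate gives 6, actual s_20 = 6 ✓
n=21: candidate gives 3, actual s_21 = 3 ✓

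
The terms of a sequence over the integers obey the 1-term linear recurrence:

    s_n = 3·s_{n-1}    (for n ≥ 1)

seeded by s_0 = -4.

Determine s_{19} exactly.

-4649045868

s_1 = 3·-4 = -12
s_2 = 3·-12 = -36
s_3 = 3·-36 = -108
s_4 = 3·-108 = -324
s_5 = 3·-324 = -972
s_6 = 3·-972 = -2916
s_7 = 3·-2916 = -8748
s_8 = 3·-8748 = -26244
s_9 = 3·-26244 = -78732
s_10 = 3·-78732 = -236196
s_11 = 3·-236196 = -708588
s_12 = 3·-708588 = -2125764
s_13 = 3·-2125764 = -6377292
s_14 = 3·-6377292 = -19131876
s_15 = 3·-19131876 = -57395628
s_16 = 3·-57395628 = -172186884
s_17 = 3·-172186884 = -516560652
s_18 = 3·-516560652 = -1549681956
s_19 = 3·-1549681956 = -4649045868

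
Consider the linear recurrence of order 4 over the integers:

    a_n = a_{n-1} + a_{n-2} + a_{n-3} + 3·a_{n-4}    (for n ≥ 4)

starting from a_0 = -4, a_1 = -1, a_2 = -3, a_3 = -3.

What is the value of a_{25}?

a_4 = 1·-3 + 1·-3 + 1·-1 + 3·-4 = -19
a_5 = 1·-19 + 1·-3 + 1·-3 + 3·-1 = -28
a_6 = 1·-28 + 1·-19 + 1·-3 + 3·-3 = -59
a_7 = 1·-59 + 1·-28 + 1·-19 + 3·-3 = -115
a_8 = 1·-115 + 1·-59 + 1·-28 + 3·-19 = -259
a_9 = 1·-259 + 1·-115 + 1·-59 + 3·-28 = -517
a_10 = 1·-517 + 1·-259 + 1·-115 + 3·-59 = -1068
a_11 = 1·-1068 + 1·-517 + 1·-259 + 3·-115 = -2189
a_12 = 1·-2189 + 1·-1068 + 1·-517 + 3·-259 = -4551
a_13 = 1·-4551 + 1·-2189 + 1·-1068 + 3·-517 = -9359
a_14 = 1·-9359 + 1·-4551 + 1·-2189 + 3·-1068 = -19303
a_15 = 1·-19303 + 1·-9359 + 1·-4551 + 3·-2189 = -39780
a_16 = 1·-39780 + 1·-19303 + 1·-9359 + 3·-4551 = -82095
a_17 = 1·-82095 + 1·-39780 + 1·-19303 + 3·-9359 = -169255
a_18 = 1·-169255 + 1·-82095 + 1·-39780 + 3·-19303 = -349039
a_19 = 1·-349039 + 1·-169255 + 1·-82095 + 3·-39780 = -719729
a_20 = 1·-719729 + 1·-349039 + 1·-169255 + 3·-82095 = -1484308
a_21 = 1·-1484308 + 1·-719729 + 1·-349039 + 3·-169255 = -3060841
a_22 = 1·-3060841 + 1·-1484308 + 1·-719729 + 3·-349039 = -6311995
a_23 = 1·-6311995 + 1·-3060841 + 1·-1484308 + 3·-719729 = -13016331
a_24 = 1·-13016331 + 1·-6311995 + 1·-3060841 + 3·-1484308 = -26842091
a_25 = 1·-26842091 + 1·-13016331 + 1·-6311995 + 3·-3060841 = -55352940

-55352940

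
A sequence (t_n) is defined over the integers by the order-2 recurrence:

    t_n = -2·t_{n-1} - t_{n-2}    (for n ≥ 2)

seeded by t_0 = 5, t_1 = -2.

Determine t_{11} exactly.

28

t_2 = -2·-2 + -1·5 = -1
t_3 = -2·-1 + -1·-2 = 4
t_4 = -2·4 + -1·-1 = -7
t_5 = -2·-7 + -1·4 = 10
t_6 = -2·10 + -1·-7 = -13
t_7 = -2·-13 + -1·10 = 16
t_8 = -2·16 + -1·-13 = -19
t_9 = -2·-19 + -1·16 = 22
t_10 = -2·22 + -1·-19 = -25
t_11 = -2·-25 + -1·22 = 28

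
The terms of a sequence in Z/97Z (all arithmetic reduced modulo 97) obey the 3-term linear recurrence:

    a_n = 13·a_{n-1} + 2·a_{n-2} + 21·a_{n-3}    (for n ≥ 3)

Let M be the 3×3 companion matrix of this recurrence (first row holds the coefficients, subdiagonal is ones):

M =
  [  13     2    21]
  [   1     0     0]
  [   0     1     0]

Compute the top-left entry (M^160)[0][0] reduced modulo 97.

26

(M^160)[0][0] is the top entry after applying M 160 times to the unit state (1, 0, 0). Equivalently it is h_{162} for the auxiliary sequence (h_n) obeying the same recurrence with h_2 = 1 and h_i = 0 for 0 ≤ i < 2:
h_3 = 13·1 + 2·0 + 21·0 = 13
h_4 = 13·13 + 2·1 + 21·0 = 74
h_5 = 13·74 + 2·13 + 21·1 = 39
h_6 = 13·39 + 2·74 + 21·13 = 55
h_7 = 13·55 + 2·39 + 21·74 = 19
h_8 = 13·19 + 2·55 + 21·39 = 12
Continuing the recurrence:
  h_9 = 88;  h_10 = 15;  h_11 = 41;  h_12 = 83;  h_13 = 21;  h_14 = 39
  h_15 = 61;  h_16 = 51;  h_17 = 52;  h_18 = 22;  h_19 = 6;  h_20 = 50
  h_21 = 57;  h_22 = 94;  h_23 = 58;  h_24 = 5;  h_25 = 21;  h_26 = 46
  h_27 = 66;  h_28 = 33;  h_29 = 72;  h_30 = 60;  h_31 = 65;  h_32 = 52
  h_33 = 29;  h_34 = 3;  h_35 = 25;  h_36 = 67;  h_37 = 14;  h_38 = 65
  h_39 = 49;  h_40 = 91;  h_41 = 27;  h_42 = 10;  h_43 = 58;  h_44 = 80
  h_45 = 8;  h_46 = 27;  h_47 = 10;  h_48 = 61;  h_49 = 22;  h_50 = 36
  h_51 = 47;  h_52 = 78;  h_53 = 21;  h_54 = 58;  h_55 = 9;  h_56 = 92
  h_57 = 7;  h_58 = 76;  h_59 = 24;  h_60 = 29;  h_61 = 81;  h_62 = 63
  h_63 = 38;  h_64 = 90;  h_65 = 47;  h_66 = 37;  h_67 = 40;  h_68 = 29
  h_69 = 70;  h_70 = 62;  h_71 = 3;  h_72 = 81;  h_73 = 33;  h_74 = 72
  h_75 = 84;  h_76 = 86;  h_77 = 82;  h_78 = 92;  h_79 = 62;  h_80 = 93
  h_81 = 64;  h_82 = 89;  h_83 = 37;  h_84 = 63;  h_85 = 46;  h_86 = 46
  h_87 = 73;  h_88 = 67;  h_89 = 43;  h_90 = 92;  h_91 = 70;  h_92 = 57
  h_93 = 0;  h_94 = 32;  h_95 = 61;  h_96 = 81;  h_97 = 4;  h_98 = 40
  h_99 = 95;  h_100 = 41;  h_101 = 11;  h_102 = 86;  h_103 = 61;  h_104 = 32
  h_105 = 16;  h_106 = 1;  h_107 = 38;  h_108 = 56;  h_109 = 49;  h_110 = 92
  h_111 = 45;  h_112 = 52;  h_113 = 79;  h_114 = 39;  h_115 = 11;  h_116 = 37
  h_117 = 61;  h_118 = 31;  h_119 = 41;  h_120 = 33;  h_121 = 95;  h_122 = 28
  h_123 = 83;  h_124 = 26;  h_125 = 25;  h_126 = 83;  h_127 = 26;  h_128 = 59
  h_129 = 40;  h_130 = 20;  h_131 = 27;  h_132 = 67;  h_133 = 84;  h_134 = 47
  h_135 = 52;  h_136 = 12;  h_137 = 83;  h_138 = 61;  h_139 = 47;  h_140 = 51
  h_141 = 1;  h_142 = 35;  h_143 = 73;  h_144 = 70;  h_145 = 45;  h_146 = 27
  h_147 = 68;  h_148 = 40;  h_149 = 59;  h_150 = 44;  h_151 = 75;  h_152 = 71
  h_153 = 57;  h_154 = 33;  h_155 = 94;  h_156 = 60;  h_157 = 12;  h_158 = 19
  h_159 = 76;  h_160 = 17
h_161 = 13·17 + 2·76 + 21·19 = 93
h_162 = 13·93 + 2·17 + 21·76 = 26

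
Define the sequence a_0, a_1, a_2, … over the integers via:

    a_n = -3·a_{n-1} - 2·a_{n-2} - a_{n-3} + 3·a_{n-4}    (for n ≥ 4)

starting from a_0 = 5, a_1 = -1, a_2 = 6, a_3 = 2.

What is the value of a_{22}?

a_4 = -3·2 + -2·6 + -1·-1 + 3·5 = -2
a_5 = -3·-2 + -2·2 + -1·6 + 3·-1 = -7
a_6 = -3·-7 + -2·-2 + -1·2 + 3·6 = 41
a_7 = -3·41 + -2·-7 + -1·-2 + 3·2 = -101
a_8 = -3·-101 + -2·41 + -1·-7 + 3·-2 = 222
a_9 = -3·222 + -2·-101 + -1·41 + 3·-7 = -526
a_10 = -3·-526 + -2·222 + -1·-101 + 3·41 = 1358
a_11 = -3·1358 + -2·-526 + -1·222 + 3·-101 = -3547
a_12 = -3·-3547 + -2·1358 + -1·-526 + 3·222 = 9117
a_13 = -3·9117 + -2·-3547 + -1·1358 + 3·-526 = -23193
a_14 = -3·-23193 + -2·9117 + -1·-3547 + 3·1358 = 58966
a_15 = -3·58966 + -2·-23193 + -1·9117 + 3·-3547 = -150270
a_16 = -3·-150270 + -2·58966 + -1·-23193 + 3·9117 = 383422
a_17 = -3·383422 + -2·-150270 + -1·58966 + 3·-23193 = -978271
a_18 = -3·-978271 + -2·383422 + -1·-150270 + 3·58966 = 2495137
a_19 = -3·2495137 + -2·-978271 + -1·383422 + 3·-150270 = -6363101
a_20 = -3·-6363101 + -2·2495137 + -1·-978271 + 3·383422 = 16227566
a_21 = -3·16227566 + -2·-6363101 + -1·2495137 + 3·-978271 = -41386446
a_22 = -3·-41386446 + -2·16227566 + -1·-6363101 + 3·2495137 = 105552718

105552718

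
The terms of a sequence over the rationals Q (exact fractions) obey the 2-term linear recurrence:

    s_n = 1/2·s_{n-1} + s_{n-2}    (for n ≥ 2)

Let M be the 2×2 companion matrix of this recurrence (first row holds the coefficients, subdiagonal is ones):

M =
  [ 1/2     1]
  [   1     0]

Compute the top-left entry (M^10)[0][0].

(M^10)[0][0] is the top entry after applying M 10 times to the unit state (1, 0). Equivalently it is h_{11} for the auxiliary sequence (h_n) obeying the same recurrence with h_1 = 1 and h_i = 0 for 0 ≤ i < 1:
h_2 = 1/2·1 + 1·0 = 1/2
h_3 = 1/2·1/2 + 1·1 = 5/4
h_4 = 1/2·5/4 + 1·1/2 = 9/8
h_5 = 1/2·9/8 + 1·5/4 = 29/16
h_6 = 1/2·29/16 + 1·9/8 = 65/32
h_7 = 1/2·65/32 + 1·29/16 = 181/64
h_8 = 1/2·181/64 + 1·65/32 = 441/128
h_9 = 1/2·441/128 + 1·181/64 = 1165/256
h_10 = 1/2·1165/256 + 1·441/128 = 2929/512
h_11 = 1/2·2929/512 + 1·1165/256 = 7589/1024

7589/1024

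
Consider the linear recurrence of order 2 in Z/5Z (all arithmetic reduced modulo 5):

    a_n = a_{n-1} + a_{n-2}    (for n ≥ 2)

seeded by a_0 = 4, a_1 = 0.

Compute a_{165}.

a_2 = 1·0 + 1·4 = 4
a_3 = 1·4 + 1·0 = 4
a_4 = 1·4 + 1·4 = 3
a_5 = 1·3 + 1·4 = 2
a_6 = 1·2 + 1·3 = 0
a_7 = 1·0 + 1·2 = 2
a_8 = 1·2 + 1·0 = 2
a_9 = 1·2 + 1·2 = 4
a_10 = 1·4 + 1·2 = 1
a_11 = 1·1 + 1·4 = 0
a_12 = 1·0 + 1·1 = 1
a_13 = 1·1 + 1·0 = 1
a_14 = 1·1 + 1·1 = 2
a_15 = 1·2 + 1·1 = 3
a_16 = 1·3 + 1·2 = 0
a_17 = 1·0 + 1·3 = 3
a_18 = 1·3 + 1·0 = 3
a_19 = 1·3 + 1·3 = 1
a_20 = 1·1 + 1·3 = 4
a_21 = 1·4 + 1·1 = 0
(a_20, a_21) = (4, 0) = (a_0, a_1), so the sequence has period 20.
165 ≡ 5 (mod 20), hence a_165 = a_5 = 2.

2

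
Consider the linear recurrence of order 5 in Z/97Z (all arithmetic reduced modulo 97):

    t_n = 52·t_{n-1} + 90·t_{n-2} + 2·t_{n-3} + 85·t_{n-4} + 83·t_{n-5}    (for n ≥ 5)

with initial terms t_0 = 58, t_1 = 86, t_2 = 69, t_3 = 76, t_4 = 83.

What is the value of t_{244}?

35

t_5 = 52·83 + 90·76 + 2·69 + 85·86 + 83·58 = 41
t_6 = 52·41 + 90·83 + 2·76 + 85·69 + 83·86 = 59
t_7 = 52·59 + 90·41 + 2·83 + 85·76 + 83·69 = 2
t_8 = 52·2 + 90·59 + 2·41 + 85·83 + 83·76 = 41
t_9 = 52·41 + 90·2 + 2·59 + 85·41 + 83·83 = 0
t_10 = 52·0 + 90·41 + 2·2 + 85·59 + 83·41 = 84
Continuing the recurrence:
  t_11 = 11;  t_12 = 46;  t_13 = 66;  t_14 = 87;  t_15 = 33;  t_16 = 48
  t_17 = 33;  t_18 = 60;  t_19 = 13;  t_20 = 60;  t_21 = 44;  t_22 = 33
  t_23 = 47;  t_24 = 41;  t_25 = 16;  t_26 = 15;  t_27 = 15;  t_28 = 42
  t_29 = 82;  t_30 = 7;  t_31 = 66;  t_32 = 20;  t_33 = 87;  t_34 = 83
  t_35 = 44;  t_36 = 38;  t_37 = 25;  t_38 = 72;  t_39 = 15;  t_40 = 30
  t_41 = 88;  t_42 = 78;  t_43 = 81;  t_44 = 71;  t_45 = 59;  t_46 = 80
  t_47 = 79;  t_48 = 31;  t_49 = 2;  t_50 = 5;  t_51 = 83;  t_52 = 91
  t_53 = 17;  t_54 = 34;  t_55 = 86;  t_56 = 74;  t_57 = 90;  t_58 = 2
  t_59 = 54;  t_60 = 9;  t_61 = 15;  t_62 = 26;  t_63 = 7;  t_64 = 27
  t_65 = 34;  t_66 = 4;  t_67 = 61;  t_68 = 74;  t_69 = 24;  t_70 = 37
  t_71 = 49;  t_72 = 13;  t_73 = 53;  t_74 = 43;  t_75 = 9;  t_76 = 13
  t_77 = 75;  t_78 = 47;  t_79 = 71;  t_80 = 30;  t_81 = 75;  t_82 = 84
  t_83 = 65;  t_84 = 36;  t_85 = 71;  t_86 = 57;  t_87 = 1;  t_88 = 5
  t_89 = 78;  t_90 = 17;  t_91 = 23;  t_92 = 92;  t_93 = 62;  t_94 = 69
  t_95 = 11;  t_96 = 48;  t_97 = 40;  t_98 = 70;  t_99 = 30;  t_100 = 32
  t_101 = 54;  t_102 = 80;  t_103 = 81;  t_104 = 46;  t_105 = 16;  t_106 = 23
  t_107 = 54;  t_108 = 23;  t_109 = 28;  t_110 = 30;  t_111 = 52;  t_112 = 63
  t_113 = 83;  t_114 = 26;  t_115 = 47;  t_116 = 71;  t_117 = 82;  t_118 = 59
  t_119 = 59;  t_120 = 48;  t_121 = 29;  t_122 = 16;  t_123 = 64;  t_124 = 29
  t_125 = 72;  t_126 = 64;  t_127 = 47;  t_128 = 23;  t_129 = 16;  t_130 = 56
  t_131 = 28;  t_132 = 65;  t_133 = 66;  t_134 = 3;  t_135 = 62;  t_136 = 29
  t_137 = 57;  t_138 = 82;  t_139 = 33;  t_140 = 40;  t_141 = 50;  t_142 = 22
  t_143 = 9;  t_144 = 54;  t_145 = 77;  t_146 = 61;  t_147 = 94;  t_148 = 58
  t_149 = 24;  t_150 = 93;  t_151 = 86;  t_152 = 14;  t_153 = 85;  t_154 = 35
  t_155 = 83;  t_156 = 56;  t_157 = 21;  t_158 = 32;  t_159 = 46;  t_160 = 85
  t_161 = 22;  t_162 = 60;  t_163 = 2;  t_164 = 4;  t_165 = 24;  t_166 = 2
  t_167 = 50;  t_168 = 36;  t_169 = 18;  t_170 = 36;  t_171 = 26;  t_172 = 4
  t_173 = 57;  t_174 = 73;  t_175 = 67;  t_176 = 56;  t_177 = 6;  t_178 = 29
  t_179 = 43;  t_180 = 47;  t_181 = 84;  t_182 = 7;  t_183 = 15;  t_184 = 24
  t_185 = 73;  t_186 = 70;  t_187 = 86;  t_188 = 41;  t_189 = 70;  t_190 = 14
  t_191 = 54;  t_192 = 87;  t_193 = 44;  t_194 = 57;  t_195 = 46;  t_196 = 87
  t_197 = 48;  t_198 = 0;  t_199 = 40;  t_200 = 3;  t_201 = 22;  t_202 = 46
  t_203 = 18;  t_204 = 62;  t_205 = 71;  t_206 = 9;  t_207 = 11;  t_208 = 43
  t_209 = 69;  t_210 = 73;  t_211 = 37;  t_212 = 8;  t_213 = 37;  t_214 = 3
  t_215 = 96;  t_216 = 66;  t_217 = 76;  t_218 = 24;  t_219 = 42;  t_220 = 32
  t_221 = 67;  t_222 = 52;  t_223 = 4;  t_224 = 73;  t_225 = 1;  t_226 = 24
  t_227 = 29;  t_228 = 22;  t_229 = 52;  t_230 = 75;  t_231 = 83;  t_232 = 24
  t_233 = 79;  t_234 = 53;  t_235 = 11;  t_236 = 73;  t_237 = 19;  t_238 = 18
  t_239 = 75;  t_240 = 66;  t_241 = 44;  t_242 = 39
t_243 = 52·39 + 90·44 + 2·66 + 85·75 + 83·18 = 21
t_244 = 52·21 + 90·39 + 2·44 + 85·66 + 83·75 = 35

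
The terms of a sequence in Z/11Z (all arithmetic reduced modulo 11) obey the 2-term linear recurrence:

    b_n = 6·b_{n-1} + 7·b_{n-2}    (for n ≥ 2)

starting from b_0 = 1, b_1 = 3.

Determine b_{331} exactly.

3

b_2 = 6·3 + 7·1 = 3
b_3 = 6·3 + 7·3 = 6
b_4 = 6·6 + 7·3 = 2
b_5 = 6·2 + 7·6 = 10
b_6 = 6·10 + 7·2 = 8
b_7 = 6·8 + 7·10 = 8
b_8 = 6·8 + 7·8 = 5
b_9 = 6·5 + 7·8 = 9
b_10 = 6·9 + 7·5 = 1
b_11 = 6·1 + 7·9 = 3
(b_10, b_11) = (1, 3) = (b_0, b_1), so the sequence has period 10.
331 ≡ 1 (mod 10), hence b_331 = b_1 = 3.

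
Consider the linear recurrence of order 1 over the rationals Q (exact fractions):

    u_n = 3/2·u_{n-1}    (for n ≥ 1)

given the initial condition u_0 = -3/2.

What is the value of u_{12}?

u_1 = 3/2·-3/2 = -9/4
u_2 = 3/2·-9/4 = -27/8
u_3 = 3/2·-27/8 = -81/16
u_4 = 3/2·-81/16 = -243/32
u_5 = 3/2·-243/32 = -729/64
u_6 = 3/2·-729/64 = -2187/128
u_7 = 3/2·-2187/128 = -6561/256
u_8 = 3/2·-6561/256 = -19683/512
u_9 = 3/2·-19683/512 = -59049/1024
u_10 = 3/2·-59049/1024 = -177147/2048
u_11 = 3/2·-177147/2048 = -531441/4096
u_12 = 3/2·-531441/4096 = -1594323/8192

-1594323/8192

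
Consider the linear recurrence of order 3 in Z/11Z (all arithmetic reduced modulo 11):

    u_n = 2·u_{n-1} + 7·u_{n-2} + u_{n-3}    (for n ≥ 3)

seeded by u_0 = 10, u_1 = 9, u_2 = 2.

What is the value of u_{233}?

1

u_3 = 2·2 + 7·9 + 1·10 = 0
u_4 = 2·0 + 7·2 + 1·9 = 1
u_5 = 2·1 + 7·0 + 1·2 = 4
u_6 = 2·4 + 7·1 + 1·0 = 4
u_7 = 2·4 + 7·4 + 1·1 = 4
u_8 = 2·4 + 7·4 + 1·4 = 7
Continuing the recurrence:
  u_9 = 2;  u_10 = 2;  u_11 = 3;  u_12 = 0;  u_13 = 1;  u_14 = 5
  u_15 = 6;  u_16 = 4;  u_17 = 0;  u_18 = 1;  u_19 = 6;  u_20 = 8
  u_21 = 4;  u_22 = 4;  u_23 = 0;  u_24 = 10;  u_25 = 2;  u_26 = 8
  u_27 = 7;  u_28 = 6;  u_29 = 3;  u_30 = 0;  u_31 = 5;  u_32 = 2
  u_33 = 6;  u_34 = 9;  u_35 = 7;  u_36 = 6;  u_37 = 4;  u_38 = 2
  u_39 = 5;  u_40 = 6;  u_41 = 5;  u_42 = 2;  u_43 = 1;  u_44 = 10
  u_45 = 7;  u_46 = 8;  u_47 = 9;  u_48 = 4;  u_49 = 2;  u_50 = 8
  u_51 = 1;  u_52 = 5;  u_53 = 3;  u_54 = 9;  u_55 = 0;  u_56 = 0
  u_57 = 9;  u_58 = 7;  u_59 = 0;  u_60 = 3;  u_61 = 2;  u_62 = 3
  u_63 = 1;  u_64 = 3;  u_65 = 5;  u_66 = 10;  u_67 = 3;  u_68 = 4
  u_69 = 6;  u_70 = 10;  u_71 = 0;  u_72 = 10;  u_73 = 8;  u_74 = 9
  u_75 = 7;  u_76 = 8;  u_77 = 8;  u_78 = 2;  u_79 = 2;  u_80 = 4
  u_81 = 2;  u_82 = 1;  u_83 = 9;  u_84 = 5;  u_85 = 8;  u_86 = 5
  u_87 = 5;  u_88 = 9;  u_89 = 3;  u_90 = 8;  u_91 = 2;  u_92 = 8
  u_93 = 5;  u_94 = 2;  u_95 = 3;  u_96 = 3;  u_97 = 7;  u_98 = 5
  u_99 = 7;  u_100 = 1;  u_101 = 1;  u_102 = 5;  u_103 = 7;  u_104 = 6
  u_105 = 0;  u_106 = 5;  u_107 = 5;  u_108 = 1;  u_109 = 9;  u_110 = 8
  u_111 = 3;  u_112 = 5;  u_113 = 6;  u_114 = 6;  u_115 = 4;  u_116 = 1
  u_117 = 3;  u_118 = 6;  u_119 = 1;  u_120 = 3;  u_121 = 8;  u_122 = 5
  u_123 = 3;  u_124 = 5;  u_125 = 3;  u_126 = 0;  u_127 = 4;  u_128 = 0
  u_129 = 6;  u_130 = 5;  u_131 = 8;  u_132 = 2;  u_133 = 10;  u_134 = 9
  u_135 = 2;  u_136 = 0;  u_137 = 1;  u_138 = 4;  u_139 = 4;  u_140 = 4
  u_141 = 7;  u_142 = 2;  u_143 = 2;  u_144 = 3;  u_145 = 0;  u_146 = 1
  u_147 = 5;  u_148 = 6;  u_149 = 4;  u_150 = 0;  u_151 = 1;  u_152 = 6
  u_153 = 8;  u_154 = 4;  u_155 = 4;  u_156 = 0;  u_157 = 10;  u_158 = 2
  u_159 = 8;  u_160 = 7;  u_161 = 6;  u_162 = 3;  u_163 = 0;  u_164 = 5
  u_165 = 2;  u_166 = 6;  u_167 = 9;  u_168 = 7;  u_169 = 6;  u_170 = 4
  u_171 = 2;  u_172 = 5;  u_173 = 6;  u_174 = 5;  u_175 = 2;  u_176 = 1
  u_177 = 10;  u_178 = 7;  u_179 = 8;  u_180 = 9;  u_181 = 4;  u_182 = 2
  u_183 = 8;  u_184 = 1;  u_185 = 5;  u_186 = 3;  u_187 = 9;  u_188 = 0
  u_189 = 0;  u_190 = 9;  u_191 = 7;  u_192 = 0;  u_193 = 3;  u_194 = 2
  u_195 = 3;  u_196 = 1;  u_197 = 3;  u_198 = 5;  u_199 = 10;  u_200 = 3
  u_201 = 4;  u_202 = 6;  u_203 = 10;  u_204 = 0;  u_205 = 10;  u_206 = 8
  u_207 = 9;  u_208 = 7;  u_209 = 8;  u_210 = 8;  u_211 = 2;  u_212 = 2
  u_213 = 4;  u_214 = 2;  u_215 = 1;  u_216 = 9;  u_217 = 5;  u_218 = 8
  u_219 = 5;  u_220 = 5;  u_221 = 9;  u_222 = 3;  u_223 = 8;  u_224 = 2
  u_225 = 8;  u_226 = 5;  u_227 = 2;  u_228 = 3;  u_229 = 3;  u_230 = 7
  u_231 = 5
u_232 = 2·5 + 7·7 + 1·3 = 7
u_233 = 2·7 + 7·5 + 1·7 = 1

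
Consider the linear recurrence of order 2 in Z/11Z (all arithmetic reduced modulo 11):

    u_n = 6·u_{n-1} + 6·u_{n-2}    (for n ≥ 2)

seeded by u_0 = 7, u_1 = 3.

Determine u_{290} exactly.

u_2 = 6·3 + 6·7 = 5
u_3 = 6·5 + 6·3 = 4
u_4 = 6·4 + 6·5 = 10
u_5 = 6·10 + 6·4 = 7
u_6 = 6·7 + 6·10 = 3
(u_5, u_6) = (7, 3) = (u_0, u_1), so the sequence has period 5.
290 ≡ 0 (mod 5), hence u_290 = u_0 = 7.

7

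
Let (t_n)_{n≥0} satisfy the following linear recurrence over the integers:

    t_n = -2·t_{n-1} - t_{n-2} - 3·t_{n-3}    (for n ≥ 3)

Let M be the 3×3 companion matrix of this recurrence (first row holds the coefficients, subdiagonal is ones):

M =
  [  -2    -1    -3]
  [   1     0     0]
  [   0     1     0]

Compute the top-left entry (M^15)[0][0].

-83794

(M^15)[0][0] is the top entry after applying M 15 times to the unit state (1, 0, 0). Equivalently it is h_{17} for the auxiliary sequence (h_n) obeying the same recurrence with h_2 = 1 and h_i = 0 for 0 ≤ i < 2:
h_3 = -2·1 + -1·0 + -3·0 = -2
h_4 = -2·-2 + -1·1 + -3·0 = 3
h_5 = -2·3 + -1·-2 + -3·1 = -7
h_6 = -2·-7 + -1·3 + -3·-2 = 17
h_7 = -2·17 + -1·-7 + -3·3 = -36
h_8 = -2·-36 + -1·17 + -3·-7 = 76
h_9 = -2·76 + -1·-36 + -3·17 = -167
h_10 = -2·-167 + -1·76 + -3·-36 = 366
h_11 = -2·366 + -1·-167 + -3·76 = -793
h_12 = -2·-793 + -1·366 + -3·-167 = 1721
h_13 = -2·1721 + -1·-793 + -3·366 = -3747
h_14 = -2·-3747 + -1·1721 + -3·-793 = 8152
h_15 = -2·8152 + -1·-3747 + -3·1721 = -17720
h_16 = -2·-17720 + -1·8152 + -3·-3747 = 38529
h_17 = -2·38529 + -1·-17720 + -3·8152 = -83794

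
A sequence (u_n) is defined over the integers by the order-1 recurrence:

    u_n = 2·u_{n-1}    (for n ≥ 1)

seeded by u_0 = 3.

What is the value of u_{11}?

6144

u_1 = 2·3 = 6
u_2 = 2·6 = 12
u_3 = 2·12 = 24
u_4 = 2·24 = 48
u_5 = 2·48 = 96
u_6 = 2·96 = 192
u_7 = 2·192 = 384
u_8 = 2·384 = 768
u_9 = 2·768 = 1536
u_10 = 2·1536 = 3072
u_11 = 2·3072 = 6144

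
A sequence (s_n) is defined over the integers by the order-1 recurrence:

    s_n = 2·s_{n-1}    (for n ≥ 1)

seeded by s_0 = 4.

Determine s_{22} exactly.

s_1 = 2·4 = 8
s_2 = 2·8 = 16
s_3 = 2·16 = 32
s_4 = 2·32 = 64
s_5 = 2·64 = 128
s_6 = 2·128 = 256
s_7 = 2·256 = 512
s_8 = 2·512 = 1024
s_9 = 2·1024 = 2048
s_10 = 2·2048 = 4096
s_11 = 2·4096 = 8192
s_12 = 2·8192 = 16384
s_13 = 2·16384 = 32768
s_14 = 2·32768 = 65536
s_15 = 2·65536 = 131072
s_16 = 2·131072 = 262144
s_17 = 2·262144 = 524288
s_18 = 2·524288 = 1048576
s_19 = 2·1048576 = 2097152
s_20 = 2·2097152 = 4194304
s_21 = 2·4194304 = 8388608
s_22 = 2·8388608 = 16777216

16777216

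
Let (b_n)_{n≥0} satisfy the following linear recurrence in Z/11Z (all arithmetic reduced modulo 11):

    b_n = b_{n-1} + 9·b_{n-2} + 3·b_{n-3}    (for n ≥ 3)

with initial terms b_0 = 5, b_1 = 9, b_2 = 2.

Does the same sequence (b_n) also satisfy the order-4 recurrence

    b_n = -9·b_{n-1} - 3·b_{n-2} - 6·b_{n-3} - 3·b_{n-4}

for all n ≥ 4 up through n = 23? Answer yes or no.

yes

Terms b_0..b_23: 5, 9, 2, 10, 0, 8, 5, 0, 3, 7, 1, 7, 4, 4, 6, 10, 10, 8, 7, 10, 9, 10, 0, 7
n=4: candidate gives 0, actual b_4 = 0 ✓
n=5: candidate gives 8, actual b_5 = 8 ✓
n=6: candidate gives 5, actual b_6 = 5 ✓
n=7: candidate gives 0, actual b_7 = 0 ✓
n=8: candidate gives 3, actual b_8 = 3 ✓
n=9: candidate gives 7, actual b_9 = 7 ✓
n=10: candidate gives 1, actual b_10 = 1 ✓
n=11: candidate gives 7, actual b_11 = 7 ✓
n=12: candidate gives 4, actual b_12 = 4 ✓
n=13: candidate gives 4, actual b_13 = 4 ✓
n=14: candidate gives 6, actual b_14 = 6 ✓
n=15: candidate gives 10, actual b_15 = 10 ✓
n=16: candidate gives 10, actual b_16 = 10 ✓
n=17: candidate gives 8, actual b_17 = 8 ✓
n=18: candidate gives 7, actual b_18 = 7 ✓
n=19: candidate gives 10, actual b_19 = 10 ✓
n=20: candidate gives 9, actual b_20 = 9 ✓
n=21: candidate gives 10, actual b_21 = 10 ✓
n=22: candidate gives 0, actual b_22 = 0 ✓
n=23: candidate gives 7, actual b_23 = 7 ✓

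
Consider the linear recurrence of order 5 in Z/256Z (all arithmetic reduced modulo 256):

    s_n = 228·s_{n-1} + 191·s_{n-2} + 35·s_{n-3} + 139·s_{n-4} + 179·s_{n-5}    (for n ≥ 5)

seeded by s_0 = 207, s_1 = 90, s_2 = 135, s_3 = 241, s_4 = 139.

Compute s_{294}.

s_5 = 228·139 + 191·241 + 35·135 + 139·90 + 179·207 = 171
s_6 = 228·171 + 191·139 + 35·241 + 139·135 + 179·90 = 47
s_7 = 228·47 + 191·171 + 35·139 + 139·241 + 179·135 = 178
s_8 = 228·178 + 191·47 + 35·171 + 139·139 + 179·241 = 246
s_9 = 228·246 + 191·178 + 35·47 + 139·171 + 179·139 = 93
s_10 = 228·93 + 191·246 + 35·178 + 139·47 + 179·171 = 202
Continuing the recurrence:
  s_11 = 112;  s_12 = 53;  s_13 = 227;  s_14 = 188;  s_15 = 26;  s_16 = 140
  s_17 = 26;  s_18 = 247;  s_19 = 24;  s_20 = 105;  s_21 = 51;  s_22 = 86
  s_23 = 189;  s_24 = 66;  s_25 = 169;  s_26 = 244;  s_27 = 46;  s_28 = 28
  s_29 = 135;  s_30 = 17;  s_31 = 71;  s_32 = 190;  s_33 = 101;  s_34 = 11
  s_35 = 145;  s_36 = 247;  s_37 = 93;  s_38 = 136;  s_39 = 180;  s_40 = 255
  s_41 = 52;  s_42 = 12;  s_43 = 45;  s_44 = 117;  s_45 = 244;  s_46 = 162
  s_47 = 38;  s_48 = 16;  s_49 = 11;  s_50 = 128;  s_51 = 77;  s_52 = 215
  s_53 = 152;  s_54 = 129;  s_55 = 0;  s_56 = 155;  s_57 = 140;  s_58 = 168
  s_59 = 120;  s_60 = 133;  s_61 = 89;  s_62 = 3;  s_63 = 226;  s_64 = 207
  s_65 = 181;  s_66 = 103;  s_67 = 227;  s_68 = 47;  s_69 = 82;  s_70 = 158
  s_71 = 153;  s_72 = 154;  s_73 = 76;  s_74 = 161;  s_75 = 179;  s_76 = 136
  s_77 = 162;  s_78 = 200;  s_79 = 90;  s_80 = 135;  s_81 = 200;  s_82 = 5
  s_83 = 215;  s_84 = 202;  s_85 = 253;  s_86 = 254;  s_87 = 213;  s_88 = 208
  s_89 = 130;  s_90 = 232;  s_91 = 79;  s_92 = 25;  s_93 = 243;  s_94 = 190
  s_95 = 13;  s_96 = 95;  s_97 = 181;  s_98 = 239;  s_99 = 205;  s_100 = 80
  s_101 = 148;  s_102 = 219;  s_103 = 212;  s_104 = 56;  s_105 = 73;  s_106 = 45
  s_107 = 112;  s_108 = 242;  s_109 = 10;  s_110 = 64;  s_111 = 211;  s_112 = 192
  s_113 = 209;  s_114 = 251;  s_115 = 12;  s_116 = 81;  s_117 = 36;  s_118 = 143
  s_119 = 80;  s_120 = 60;  s_121 = 220;  s_122 = 117;  s_123 = 249;  s_124 = 167
  s_125 = 234;  s_126 = 103;  s_127 = 41;  s_128 = 35;  s_129 = 171;  s_130 = 143
  s_131 = 2;  s_132 = 134;  s_133 = 181;  s_134 = 170;  s_135 = 216;  s_136 = 29
  s_137 = 51;  s_138 = 116;  s_139 = 122;  s_140 = 244;  s_141 = 42;  s_142 = 199
  s_143 = 72;  s_144 = 33;  s_145 = 187;  s_146 = 110;  s_147 = 61;  s_148 = 58
  s_149 = 209;  s_150 = 60;  s_151 = 86;  s_152 = 20;  s_153 = 55;  s_154 = 97
  s_155 = 207;  s_156 = 62;  s_157 = 197;  s_158 = 35;  s_159 = 217;  s_160 = 183
  s_161 = 253;  s_162 = 72;  s_163 = 52;  s_164 = 183;  s_165 = 244;  s_166 = 244
  s_167 = 245;  s_168 = 85;  s_169 = 76;  s_170 = 178;  s_171 = 126;  s_172 = 224
  s_173 = 139;  s_174 = 240;  s_175 = 245;  s_176 = 255;  s_177 = 208;  s_178 = 129
  s_179 = 200;  s_180 = 147;  s_181 = 4;  s_182 = 16;  s_183 = 32;  s_184 = 165
  s_185 = 249;  s_186 = 187;  s_187 = 114;  s_188 = 15;  s_189 = 141;  s_190 = 255
  s_191 = 3;  s_192 = 15;  s_193 = 130;  s_194 = 110;  s_195 = 241;  s_196 = 186
  s_197 = 148;  s_198 = 41;  s_199 = 35;  s_200 = 128;  s_201 = 34;  s_202 = 80
  s_203 = 202;  s_204 = 55;  s_205 = 152;  s_206 = 61;  s_207 = 223;  s_208 = 2
  s_209 = 125;  s_210 = 182;  s_211 = 93;  s_212 = 184;  s_213 = 106;  s_214 = 160
  s_215 = 127;  s_216 = 233;  s_217 = 91;  s_218 = 62;  s_219 = 205;  s_220 = 151
  s_221 = 61;  s_222 = 79;  s_223 = 45;  s_224 = 176;  s_225 = 212;  s_226 = 211
  s_227 = 212;  s_228 = 64;  s_229 = 49;  s_230 = 45;  s_231 = 8;  s_232 = 98
  s_233 = 194;  s_234 = 176;  s_235 = 179;  s_236 = 16;  s_237 = 185;  s_238 = 99
  s_239 = 164;  s_240 = 17;  s_241 = 172;  s_242 = 103;  s_243 = 168;  s_244 = 228
  s_245 = 196;  s_246 = 213;  s_247 = 89;  s_248 = 63;  s_249 = 122;  s_250 = 135
  s_251 = 33;  s_252 = 59;  s_253 = 235;  s_254 = 111;  s_255 = 146;  s_256 = 22
  s_257 = 141;  s_258 = 138;  s_259 = 0;  s_260 = 69;  s_261 = 67;  s_262 = 172
  s_263 = 26;  s_264 = 28;  s_265 = 122;  s_266 = 87;  s_267 = 184;  s_268 = 217
  s_269 = 67;  s_270 = 70;  s_271 = 189;  s_272 = 50;  s_273 = 57;  s_274 = 196
  s_275 = 126;  s_276 = 140;  s_277 = 103;  s_278 = 177;  s_279 = 23;  s_280 = 190
  s_281 = 101;  s_282 = 251;  s_283 = 33;  s_284 = 183;  s_285 = 157;  s_286 = 200
  s_287 = 180;  s_288 = 111;  s_289 = 180;  s_290 = 28;  s_291 = 253;  s_292 = 245
s_293 = 228·245 + 191·253 + 35·28 + 139·180 + 179·111 = 36
s_294 = 228·36 + 191·245 + 35·253 + 139·28 + 179·180 = 130

130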